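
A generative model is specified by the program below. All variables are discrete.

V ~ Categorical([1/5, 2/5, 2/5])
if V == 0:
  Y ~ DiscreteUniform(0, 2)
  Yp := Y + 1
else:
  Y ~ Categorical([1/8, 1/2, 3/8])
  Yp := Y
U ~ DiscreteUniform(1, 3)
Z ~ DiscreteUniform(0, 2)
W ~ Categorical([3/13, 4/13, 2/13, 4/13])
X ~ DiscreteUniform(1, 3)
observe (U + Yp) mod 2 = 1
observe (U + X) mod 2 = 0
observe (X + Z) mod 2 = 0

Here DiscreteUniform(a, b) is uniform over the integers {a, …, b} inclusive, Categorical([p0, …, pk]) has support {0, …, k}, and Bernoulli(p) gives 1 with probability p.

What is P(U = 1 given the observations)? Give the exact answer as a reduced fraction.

P(U = 1 | obs) = 7/22

Enumerate traces; 112 have nonzero weight after conditioning:
  (V=0, Y=0, U=2, Z=0, W=0, X=2) weight 1/1755
  (V=0, Y=0, U=2, Z=0, W=1, X=2) weight 4/5265
  (V=0, Y=0, U=2, Z=0, W=2, X=2) weight 2/5265
  (V=0, Y=0, U=2, Z=0, W=3, X=2) weight 4/5265
  (V=0, Y=0, U=2, Z=2, W=0, X=2) weight 1/1755
  (V=0, Y=0, U=2, Z=2, W=1, X=2) weight 4/5265
  (V=0, Y=0, U=2, Z=2, W=2, X=2) weight 2/5265
  (V=0, Y=0, U=2, Z=2, W=3, X=2) weight 4/5265
  (V=0, Y=1, U=1, Z=1, W=0, X=1) weight 1/1755
  (V=0, Y=1, U=3, Z=1, W=0, X=1) weight 1/1755
  … 102 more
Group by U:
  weight(U=1) = 14/405
  weight(U=2) = 16/405
  weight(U=3) = 14/405
Total weight = 14/405 + 16/405 + 14/405 = 44/405
P(U=1 | obs) = 14/405 / 44/405 = 7/22
P(U=2 | obs) = 16/405 / 44/405 = 4/11
P(U=3 | obs) = 14/405 / 44/405 = 7/22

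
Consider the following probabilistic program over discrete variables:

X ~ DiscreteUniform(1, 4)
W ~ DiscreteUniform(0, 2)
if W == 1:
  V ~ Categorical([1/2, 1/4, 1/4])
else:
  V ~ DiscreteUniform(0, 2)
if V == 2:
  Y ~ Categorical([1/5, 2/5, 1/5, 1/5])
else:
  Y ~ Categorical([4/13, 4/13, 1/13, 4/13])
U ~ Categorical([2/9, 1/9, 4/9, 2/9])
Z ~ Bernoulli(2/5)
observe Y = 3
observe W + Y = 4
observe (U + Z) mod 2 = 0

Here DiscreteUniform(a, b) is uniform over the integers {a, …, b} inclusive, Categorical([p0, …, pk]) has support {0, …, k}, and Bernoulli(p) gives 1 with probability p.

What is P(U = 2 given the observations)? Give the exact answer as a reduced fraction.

P(U = 2 | obs) = 1/2

Enumerate traces; 48 have nonzero weight after conditioning:
  (X=1, W=1, V=0, Y=3, U=0, Z=0) weight 1/585
  (X=1, W=1, V=0, Y=3, U=1, Z=1) weight 1/1755
  (X=1, W=1, V=0, Y=3, U=2, Z=0) weight 2/585
  (X=1, W=1, V=0, Y=3, U=3, Z=1) weight 2/1755
  (X=1, W=1, V=1, Y=3, U=0, Z=0) weight 1/1170
  (X=1, W=1, V=1, Y=3, U=1, Z=1) weight 1/3510
  (X=1, W=1, V=1, Y=3, U=2, Z=0) weight 1/585
  (X=1, W=1, V=1, Y=3, U=3, Z=1) weight 1/1755
  … 40 more
Group by U:
  weight(U=0) = 73/5850
  weight(U=1) = 73/17550
  weight(U=2) = 73/2925
  weight(U=3) = 73/8775
Total weight = 73/5850 + 73/17550 + 73/2925 + 73/8775 = 146/2925
P(U=0 | obs) = 73/5850 / 146/2925 = 1/4
P(U=1 | obs) = 73/17550 / 146/2925 = 1/12
P(U=2 | obs) = 73/2925 / 146/2925 = 1/2
P(U=3 | obs) = 73/8775 / 146/2925 = 1/6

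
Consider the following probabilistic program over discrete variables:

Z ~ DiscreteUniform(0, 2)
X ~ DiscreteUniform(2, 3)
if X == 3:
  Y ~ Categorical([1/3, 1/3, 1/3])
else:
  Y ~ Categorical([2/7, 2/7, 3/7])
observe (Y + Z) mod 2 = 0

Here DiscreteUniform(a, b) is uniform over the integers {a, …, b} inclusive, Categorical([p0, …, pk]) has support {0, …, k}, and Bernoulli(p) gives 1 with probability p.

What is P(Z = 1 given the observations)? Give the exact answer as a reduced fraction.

P(Z = 1 | obs) = 13/71

Enumerate traces; 10 have nonzero weight after conditioning:
  (Z=0, X=2, Y=0) weight 1/21
  (Z=0, X=2, Y=2) weight 1/14
  (Z=0, X=3, Y=0) weight 1/18
  (Z=0, X=3, Y=2) weight 1/18
  (Z=1, X=2, Y=1) weight 1/21
  (Z=1, X=3, Y=1) weight 1/18
  (Z=2, X=2, Y=0) weight 1/21
  (Z=2, X=2, Y=2) weight 1/14
  … 2 more
Group by Z:
  weight(Z=0) = 29/126
  weight(Z=1) = 13/126
  weight(Z=2) = 29/126
Total weight = 29/126 + 13/126 + 29/126 = 71/126
P(Z=0 | obs) = 29/126 / 71/126 = 29/71
P(Z=1 | obs) = 13/126 / 71/126 = 13/71
P(Z=2 | obs) = 29/126 / 71/126 = 29/71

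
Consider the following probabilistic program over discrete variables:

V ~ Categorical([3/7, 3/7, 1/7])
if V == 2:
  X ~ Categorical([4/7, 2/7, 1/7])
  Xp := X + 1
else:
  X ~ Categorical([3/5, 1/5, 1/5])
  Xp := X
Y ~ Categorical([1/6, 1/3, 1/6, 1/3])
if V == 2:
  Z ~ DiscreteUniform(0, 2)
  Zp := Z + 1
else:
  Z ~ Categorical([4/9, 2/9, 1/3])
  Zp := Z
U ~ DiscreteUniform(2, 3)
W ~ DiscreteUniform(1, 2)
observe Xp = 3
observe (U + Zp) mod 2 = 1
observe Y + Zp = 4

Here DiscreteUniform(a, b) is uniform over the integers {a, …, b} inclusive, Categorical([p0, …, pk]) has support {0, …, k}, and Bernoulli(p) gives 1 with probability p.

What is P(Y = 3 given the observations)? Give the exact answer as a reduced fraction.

Enumerate traces; 6 have nonzero weight after conditioning:
  (V=2, X=2, Y=1, Z=2, U=2, W=1) weight 1/1764
  (V=2, X=2, Y=1, Z=2, U=2, W=2) weight 1/1764
  (V=2, X=2, Y=2, Z=1, U=3, W=1) weight 1/3528
  (V=2, X=2, Y=2, Z=1, U=3, W=2) weight 1/3528
  (V=2, X=2, Y=3, Z=0, U=2, W=1) weight 1/1764
  (V=2, X=2, Y=3, Z=0, U=2, W=2) weight 1/1764
Group by Y:
  weight(Y=1) = 1/882
  weight(Y=2) = 1/1764
  weight(Y=3) = 1/882
Total weight = 1/882 + 1/1764 + 1/882 = 5/1764
P(Y=1 | obs) = 1/882 / 5/1764 = 2/5
P(Y=2 | obs) = 1/1764 / 5/1764 = 1/5
P(Y=3 | obs) = 1/882 / 5/1764 = 2/5

P(Y = 3 | obs) = 2/5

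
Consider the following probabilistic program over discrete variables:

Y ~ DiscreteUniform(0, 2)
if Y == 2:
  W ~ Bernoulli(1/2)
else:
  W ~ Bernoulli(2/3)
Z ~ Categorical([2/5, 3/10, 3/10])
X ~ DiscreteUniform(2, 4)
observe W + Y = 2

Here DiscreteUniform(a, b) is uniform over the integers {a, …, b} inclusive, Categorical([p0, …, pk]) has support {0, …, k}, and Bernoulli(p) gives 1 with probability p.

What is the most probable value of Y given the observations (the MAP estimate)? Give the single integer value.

argmax_v P(Y = v | obs) = 1

Enumerate traces; 18 have nonzero weight after conditioning:
  (Y=1, W=1, Z=0, X=2) weight 4/135
  (Y=1, W=1, Z=0, X=3) weight 4/135
  (Y=1, W=1, Z=0, X=4) weight 4/135
  (Y=1, W=1, Z=1, X=2) weight 1/45
  (Y=1, W=1, Z=1, X=3) weight 1/45
  (Y=1, W=1, Z=1, X=4) weight 1/45
  (Y=1, W=1, Z=2, X=2) weight 1/45
  (Y=1, W=1, Z=2, X=3) weight 1/45
  (Y=2, W=0, Z=0, X=2) weight 1/45
  … 9 more
Group by Y:
  weight(Y=1) = 2/9
  weight(Y=2) = 1/6
Total weight = 2/9 + 1/6 = 7/18
P(Y=1 | obs) = 2/9 / 7/18 = 4/7
P(Y=2 | obs) = 1/6 / 7/18 = 3/7
argmax = 1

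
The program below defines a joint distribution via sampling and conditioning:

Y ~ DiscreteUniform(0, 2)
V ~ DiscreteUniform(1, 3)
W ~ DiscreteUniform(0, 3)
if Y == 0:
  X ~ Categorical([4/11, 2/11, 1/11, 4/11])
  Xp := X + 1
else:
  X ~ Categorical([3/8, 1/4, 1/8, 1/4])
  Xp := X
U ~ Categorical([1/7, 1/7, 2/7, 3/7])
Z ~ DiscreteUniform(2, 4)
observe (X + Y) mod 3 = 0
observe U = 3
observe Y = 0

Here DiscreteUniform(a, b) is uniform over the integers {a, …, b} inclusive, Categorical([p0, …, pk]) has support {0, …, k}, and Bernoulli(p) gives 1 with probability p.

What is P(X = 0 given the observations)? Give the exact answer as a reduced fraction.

P(X = 0 | obs) = 1/2

Enumerate traces; 72 have nonzero weight after conditioning:
  (Y=0, V=1, W=0, X=0, U=3, Z=2) weight 1/693
  (Y=0, V=1, W=0, X=0, U=3, Z=3) weight 1/693
  (Y=0, V=1, W=0, X=0, U=3, Z=4) weight 1/693
  (Y=0, V=1, W=0, X=3, U=3, Z=2) weight 1/693
  (Y=0, V=1, W=0, X=3, U=3, Z=3) weight 1/693
  (Y=0, V=1, W=0, X=3, U=3, Z=4) weight 1/693
  (Y=0, V=1, W=1, X=0, U=3, Z=2) weight 1/693
  (Y=0, V=1, W=1, X=0, U=3, Z=3) weight 1/693
  … 64 more
Group by X:
  weight(X=0) = 4/77
  weight(X=3) = 4/77
Total weight = 4/77 + 4/77 = 8/77
P(X=0 | obs) = 4/77 / 8/77 = 1/2
P(X=3 | obs) = 4/77 / 8/77 = 1/2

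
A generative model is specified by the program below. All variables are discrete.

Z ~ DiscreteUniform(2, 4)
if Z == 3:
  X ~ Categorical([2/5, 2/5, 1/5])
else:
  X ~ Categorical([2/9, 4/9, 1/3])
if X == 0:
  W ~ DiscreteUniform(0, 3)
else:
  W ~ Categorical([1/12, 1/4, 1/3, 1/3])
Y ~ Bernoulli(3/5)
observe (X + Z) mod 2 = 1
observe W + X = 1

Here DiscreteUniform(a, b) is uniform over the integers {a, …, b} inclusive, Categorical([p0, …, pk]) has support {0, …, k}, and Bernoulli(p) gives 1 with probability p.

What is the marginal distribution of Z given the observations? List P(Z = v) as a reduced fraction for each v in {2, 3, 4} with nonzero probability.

Enumerate traces; 6 have nonzero weight after conditioning:
  (Z=2, X=1, W=0, Y=0) weight 2/405
  (Z=2, X=1, W=0, Y=1) weight 1/135
  (Z=3, X=0, W=1, Y=0) weight 1/75
  (Z=3, X=0, W=1, Y=1) weight 1/50
  (Z=4, X=1, W=0, Y=0) weight 2/405
  (Z=4, X=1, W=0, Y=1) weight 1/135
Group by Z:
  weight(Z=2) = 1/81
  weight(Z=3) = 1/30
  weight(Z=4) = 1/81
Total weight = 1/81 + 1/30 + 1/81 = 47/810
P(Z=2 | obs) = 1/81 / 47/810 = 10/47
P(Z=3 | obs) = 1/30 / 47/810 = 27/47
P(Z=4 | obs) = 1/81 / 47/810 = 10/47

P(Z=2) = 10/47, P(Z=3) = 27/47, P(Z=4) = 10/47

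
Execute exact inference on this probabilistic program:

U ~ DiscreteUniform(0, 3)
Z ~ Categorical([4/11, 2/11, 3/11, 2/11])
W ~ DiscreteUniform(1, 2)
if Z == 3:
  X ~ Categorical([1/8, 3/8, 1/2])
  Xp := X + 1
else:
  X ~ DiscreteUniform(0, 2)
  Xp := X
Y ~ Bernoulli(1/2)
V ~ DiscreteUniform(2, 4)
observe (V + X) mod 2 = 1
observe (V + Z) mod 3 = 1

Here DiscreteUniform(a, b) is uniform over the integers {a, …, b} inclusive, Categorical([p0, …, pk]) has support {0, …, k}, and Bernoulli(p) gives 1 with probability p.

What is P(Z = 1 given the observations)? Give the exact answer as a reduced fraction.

P(Z = 1 | obs) = 16/53

Enumerate traces; 80 have nonzero weight after conditioning:
  (U=0, Z=0, W=1, X=1, Y=0, V=4) weight 1/396
  (U=0, Z=0, W=1, X=1, Y=1, V=4) weight 1/396
  (U=0, Z=0, W=2, X=1, Y=0, V=4) weight 1/396
  (U=0, Z=0, W=2, X=1, Y=1, V=4) weight 1/396
  (U=0, Z=1, W=1, X=0, Y=0, V=3) weight 1/792
  (U=0, Z=1, W=1, X=0, Y=1, V=3) weight 1/792
  (U=0, Z=1, W=1, X=2, Y=0, V=3) weight 1/792
  (U=0, Z=1, W=1, X=2, Y=1, V=3) weight 1/792
  (U=0, Z=2, W=1, X=1, Y=0, V=2) weight 1/528
  (U=0, Z=3, W=1, X=1, Y=0, V=4) weight 1/704
  … 70 more
Group by Z:
  weight(Z=0) = 4/99
  weight(Z=1) = 4/99
  weight(Z=2) = 1/33
  weight(Z=3) = 1/44
Total weight = 4/99 + 4/99 + 1/33 + 1/44 = 53/396
P(Z=0 | obs) = 4/99 / 53/396 = 16/53
P(Z=1 | obs) = 4/99 / 53/396 = 16/53
P(Z=2 | obs) = 1/33 / 53/396 = 12/53
P(Z=3 | obs) = 1/44 / 53/396 = 9/53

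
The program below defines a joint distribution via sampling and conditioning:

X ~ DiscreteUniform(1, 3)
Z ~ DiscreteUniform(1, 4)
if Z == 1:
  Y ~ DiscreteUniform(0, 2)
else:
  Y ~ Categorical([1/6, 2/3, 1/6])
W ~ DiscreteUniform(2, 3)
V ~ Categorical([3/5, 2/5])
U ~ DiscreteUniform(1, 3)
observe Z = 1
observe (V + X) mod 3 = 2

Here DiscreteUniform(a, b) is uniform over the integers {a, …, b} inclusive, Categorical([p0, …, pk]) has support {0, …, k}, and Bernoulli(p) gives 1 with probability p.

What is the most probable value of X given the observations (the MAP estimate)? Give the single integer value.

Enumerate traces; 36 have nonzero weight after conditioning:
  (X=1, Z=1, Y=0, W=2, V=1, U=1) weight 1/540
  (X=1, Z=1, Y=0, W=2, V=1, U=2) weight 1/540
  (X=1, Z=1, Y=0, W=2, V=1, U=3) weight 1/540
  (X=1, Z=1, Y=0, W=3, V=1, U=1) weight 1/540
  (X=1, Z=1, Y=0, W=3, V=1, U=2) weight 1/540
  (X=1, Z=1, Y=0, W=3, V=1, U=3) weight 1/540
  (X=1, Z=1, Y=1, W=2, V=1, U=1) weight 1/540
  (X=1, Z=1, Y=1, W=2, V=1, U=2) weight 1/540
  (X=2, Z=1, Y=0, W=2, V=0, U=1) weight 1/360
  … 27 more
Group by X:
  weight(X=1) = 1/30
  weight(X=2) = 1/20
Total weight = 1/30 + 1/20 = 1/12
P(X=1 | obs) = 1/30 / 1/12 = 2/5
P(X=2 | obs) = 1/20 / 1/12 = 3/5
argmax = 2

argmax_v P(X = v | obs) = 2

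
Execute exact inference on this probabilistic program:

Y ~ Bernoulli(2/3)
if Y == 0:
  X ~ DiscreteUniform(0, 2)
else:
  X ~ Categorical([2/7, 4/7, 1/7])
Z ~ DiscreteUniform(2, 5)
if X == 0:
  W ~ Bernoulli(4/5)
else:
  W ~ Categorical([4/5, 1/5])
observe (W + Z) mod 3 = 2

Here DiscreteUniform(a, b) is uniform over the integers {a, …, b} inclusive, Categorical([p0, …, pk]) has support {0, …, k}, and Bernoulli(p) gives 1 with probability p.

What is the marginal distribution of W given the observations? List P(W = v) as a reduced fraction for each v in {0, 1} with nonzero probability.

P(W=0) = 13/17, P(W=1) = 4/17

Enumerate traces; 18 have nonzero weight after conditioning:
  (Y=0, X=0, Z=2, W=0) weight 1/180
  (Y=0, X=0, Z=4, W=1) weight 1/45
  (Y=0, X=0, Z=5, W=0) weight 1/180
  (Y=0, X=1, Z=2, W=0) weight 1/45
  (Y=0, X=1, Z=4, W=1) weight 1/180
  (Y=0, X=1, Z=5, W=0) weight 1/45
  (Y=0, X=2, Z=2, W=0) weight 1/45
  (Y=0, X=2, Z=4, W=1) weight 1/180
  … 10 more
Group by W:
  weight(W=0) = 13/42
  weight(W=1) = 2/21
Total weight = 13/42 + 2/21 = 17/42
P(W=0 | obs) = 13/42 / 17/42 = 13/17
P(W=1 | obs) = 2/21 / 17/42 = 4/17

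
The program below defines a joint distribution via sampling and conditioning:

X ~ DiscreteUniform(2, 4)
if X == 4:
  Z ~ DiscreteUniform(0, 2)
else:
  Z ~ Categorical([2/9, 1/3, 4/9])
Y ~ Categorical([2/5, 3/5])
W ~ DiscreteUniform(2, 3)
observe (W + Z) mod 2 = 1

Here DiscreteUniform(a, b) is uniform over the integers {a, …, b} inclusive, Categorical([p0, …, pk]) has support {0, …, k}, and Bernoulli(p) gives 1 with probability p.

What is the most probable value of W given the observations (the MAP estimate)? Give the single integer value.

Enumerate traces; 18 have nonzero weight after conditioning:
  (X=2, Z=0, Y=0, W=3) weight 2/135
  (X=2, Z=0, Y=1, W=3) weight 1/45
  (X=2, Z=1, Y=0, W=2) weight 1/45
  (X=2, Z=1, Y=1, W=2) weight 1/30
  (X=2, Z=2, Y=0, W=3) weight 4/135
  (X=2, Z=2, Y=1, W=3) weight 2/45
  (X=3, Z=0, Y=0, W=3) weight 2/135
  (X=3, Z=0, Y=1, W=3) weight 1/45
  … 10 more
Group by W:
  weight(W=2) = 1/6
  weight(W=3) = 1/3
Total weight = 1/6 + 1/3 = 1/2
P(W=2 | obs) = 1/6 / 1/2 = 1/3
P(W=3 | obs) = 1/3 / 1/2 = 2/3
argmax = 3

argmax_v P(W = v | obs) = 3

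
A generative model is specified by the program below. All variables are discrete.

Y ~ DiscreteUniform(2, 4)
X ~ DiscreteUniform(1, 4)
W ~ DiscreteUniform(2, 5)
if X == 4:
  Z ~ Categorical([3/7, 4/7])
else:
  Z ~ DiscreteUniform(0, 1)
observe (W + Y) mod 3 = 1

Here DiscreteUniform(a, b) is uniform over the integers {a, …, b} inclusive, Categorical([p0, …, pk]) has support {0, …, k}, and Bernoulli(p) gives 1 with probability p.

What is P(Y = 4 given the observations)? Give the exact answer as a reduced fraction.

P(Y = 4 | obs) = 1/4

Enumerate traces; 32 have nonzero weight after conditioning:
  (Y=2, X=1, W=2, Z=0) weight 1/96
  (Y=2, X=1, W=2, Z=1) weight 1/96
  (Y=2, X=1, W=5, Z=0) weight 1/96
  (Y=2, X=1, W=5, Z=1) weight 1/96
  (Y=2, X=2, W=2, Z=0) weight 1/96
  (Y=2, X=2, W=2, Z=1) weight 1/96
  (Y=2, X=2, W=5, Z=0) weight 1/96
  (Y=2, X=2, W=5, Z=1) weight 1/96
  (Y=3, X=1, W=4, Z=0) weight 1/96
  (Y=4, X=1, W=3, Z=0) weight 1/96
  … 22 more
Group by Y:
  weight(Y=2) = 1/6
  weight(Y=3) = 1/12
  weight(Y=4) = 1/12
Total weight = 1/6 + 1/12 + 1/12 = 1/3
P(Y=2 | obs) = 1/6 / 1/3 = 1/2
P(Y=3 | obs) = 1/12 / 1/3 = 1/4
P(Y=4 | obs) = 1/12 / 1/3 = 1/4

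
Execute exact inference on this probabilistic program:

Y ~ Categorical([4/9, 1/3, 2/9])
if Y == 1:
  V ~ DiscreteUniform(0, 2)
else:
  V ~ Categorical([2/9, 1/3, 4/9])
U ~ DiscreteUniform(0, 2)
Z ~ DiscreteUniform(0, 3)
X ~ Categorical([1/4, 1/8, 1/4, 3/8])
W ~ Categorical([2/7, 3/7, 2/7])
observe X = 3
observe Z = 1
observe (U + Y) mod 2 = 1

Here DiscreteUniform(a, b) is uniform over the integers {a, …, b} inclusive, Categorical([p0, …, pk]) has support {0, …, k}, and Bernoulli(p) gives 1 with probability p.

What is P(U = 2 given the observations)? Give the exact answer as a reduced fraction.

Enumerate traces; 36 have nonzero weight after conditioning:
  (Y=0, V=0, U=1, Z=1, X=3, W=0) weight 1/1134
  (Y=0, V=0, U=1, Z=1, X=3, W=1) weight 1/756
  (Y=0, V=0, U=1, Z=1, X=3, W=2) weight 1/1134
  (Y=0, V=1, U=1, Z=1, X=3, W=0) weight 1/756
  (Y=0, V=1, U=1, Z=1, X=3, W=1) weight 1/504
  (Y=0, V=1, U=1, Z=1, X=3, W=2) weight 1/756
  (Y=0, V=2, U=1, Z=1, X=3, W=0) weight 1/567
  (Y=0, V=2, U=1, Z=1, X=3, W=1) weight 1/378
  (Y=1, V=0, U=0, Z=1, X=3, W=0) weight 1/1008
  (Y=1, V=0, U=2, Z=1, X=3, W=0) weight 1/1008
  … 26 more
Group by U:
  weight(U=0) = 1/96
  weight(U=1) = 1/48
  weight(U=2) = 1/96
Total weight = 1/96 + 1/48 + 1/96 = 1/24
P(U=0 | obs) = 1/96 / 1/24 = 1/4
P(U=1 | obs) = 1/48 / 1/24 = 1/2
P(U=2 | obs) = 1/96 / 1/24 = 1/4

P(U = 2 | obs) = 1/4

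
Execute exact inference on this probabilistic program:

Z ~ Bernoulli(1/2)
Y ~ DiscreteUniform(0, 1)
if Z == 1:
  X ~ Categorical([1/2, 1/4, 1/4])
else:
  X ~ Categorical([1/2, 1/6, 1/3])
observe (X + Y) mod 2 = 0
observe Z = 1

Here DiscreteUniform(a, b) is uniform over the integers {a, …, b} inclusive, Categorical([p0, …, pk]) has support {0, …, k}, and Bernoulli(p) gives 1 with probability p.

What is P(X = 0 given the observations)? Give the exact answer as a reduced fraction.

Enumerate traces; 3 have nonzero weight after conditioning:
  (Z=1, Y=0, X=0) weight 1/8
  (Z=1, Y=0, X=2) weight 1/16
  (Z=1, Y=1, X=1) weight 1/16
Group by X:
  weight(X=0) = 1/8
  weight(X=1) = 1/16
  weight(X=2) = 1/16
Total weight = 1/8 + 1/16 + 1/16 = 1/4
P(X=0 | obs) = 1/8 / 1/4 = 1/2
P(X=1 | obs) = 1/16 / 1/4 = 1/4
P(X=2 | obs) = 1/16 / 1/4 = 1/4

P(X = 0 | obs) = 1/2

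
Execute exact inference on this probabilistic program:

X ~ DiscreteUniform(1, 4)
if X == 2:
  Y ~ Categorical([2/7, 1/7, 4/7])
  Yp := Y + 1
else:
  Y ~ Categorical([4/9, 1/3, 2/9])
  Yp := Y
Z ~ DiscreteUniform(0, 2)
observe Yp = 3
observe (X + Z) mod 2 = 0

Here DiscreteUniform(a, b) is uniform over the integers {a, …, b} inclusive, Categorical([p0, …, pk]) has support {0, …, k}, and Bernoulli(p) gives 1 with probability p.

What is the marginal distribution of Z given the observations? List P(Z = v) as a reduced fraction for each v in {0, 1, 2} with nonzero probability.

Enumerate traces; 2 have nonzero weight after conditioning:
  (X=2, Y=2, Z=0) weight 1/21
  (X=2, Y=2, Z=2) weight 1/21
Group by Z:
  weight(Z=0) = 1/21
  weight(Z=2) = 1/21
Total weight = 1/21 + 1/21 = 2/21
P(Z=0 | obs) = 1/21 / 2/21 = 1/2
P(Z=2 | obs) = 1/21 / 2/21 = 1/2

P(Z=0) = 1/2, P(Z=2) = 1/2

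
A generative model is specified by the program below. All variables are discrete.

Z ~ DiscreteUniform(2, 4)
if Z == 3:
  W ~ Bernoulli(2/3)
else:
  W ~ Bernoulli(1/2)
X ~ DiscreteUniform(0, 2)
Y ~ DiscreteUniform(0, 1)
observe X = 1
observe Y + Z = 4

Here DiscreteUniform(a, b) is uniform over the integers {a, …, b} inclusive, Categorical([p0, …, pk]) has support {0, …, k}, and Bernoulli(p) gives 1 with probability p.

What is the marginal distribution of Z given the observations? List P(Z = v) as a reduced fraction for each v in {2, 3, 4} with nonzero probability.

Enumerate traces; 4 have nonzero weight after conditioning:
  (Z=3, W=0, X=1, Y=1) weight 1/54
  (Z=3, W=1, X=1, Y=1) weight 1/27
  (Z=4, W=0, X=1, Y=0) weight 1/36
  (Z=4, W=1, X=1, Y=0) weight 1/36
Group by Z:
  weight(Z=3) = 1/18
  weight(Z=4) = 1/18
Total weight = 1/18 + 1/18 = 1/9
P(Z=3 | obs) = 1/18 / 1/9 = 1/2
P(Z=4 | obs) = 1/18 / 1/9 = 1/2

P(Z=3) = 1/2, P(Z=4) = 1/2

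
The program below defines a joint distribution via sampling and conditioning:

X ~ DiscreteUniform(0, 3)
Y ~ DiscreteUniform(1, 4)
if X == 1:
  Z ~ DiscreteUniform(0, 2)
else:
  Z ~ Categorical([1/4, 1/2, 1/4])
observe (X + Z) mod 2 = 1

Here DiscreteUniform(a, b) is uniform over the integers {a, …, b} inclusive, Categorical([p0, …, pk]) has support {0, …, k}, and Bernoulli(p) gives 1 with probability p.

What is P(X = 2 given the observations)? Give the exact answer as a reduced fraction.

P(X = 2 | obs) = 3/13

Enumerate traces; 24 have nonzero weight after conditioning:
  (X=0, Y=1, Z=1) weight 1/32
  (X=0, Y=2, Z=1) weight 1/32
  (X=0, Y=3, Z=1) weight 1/32
  (X=0, Y=4, Z=1) weight 1/32
  (X=1, Y=1, Z=0) weight 1/48
  (X=1, Y=1, Z=2) weight 1/48
  (X=1, Y=2, Z=0) weight 1/48
  (X=1, Y=2, Z=2) weight 1/48
  (X=2, Y=1, Z=1) weight 1/32
  (X=3, Y=1, Z=0) weight 1/64
  … 14 more
Group by X:
  weight(X=0) = 1/8
  weight(X=1) = 1/6
  weight(X=2) = 1/8
  weight(X=3) = 1/8
Total weight = 1/8 + 1/6 + 1/8 + 1/8 = 13/24
P(X=0 | obs) = 1/8 / 13/24 = 3/13
P(X=1 | obs) = 1/6 / 13/24 = 4/13
P(X=2 | obs) = 1/8 / 13/24 = 3/13
P(X=3 | obs) = 1/8 / 13/24 = 3/13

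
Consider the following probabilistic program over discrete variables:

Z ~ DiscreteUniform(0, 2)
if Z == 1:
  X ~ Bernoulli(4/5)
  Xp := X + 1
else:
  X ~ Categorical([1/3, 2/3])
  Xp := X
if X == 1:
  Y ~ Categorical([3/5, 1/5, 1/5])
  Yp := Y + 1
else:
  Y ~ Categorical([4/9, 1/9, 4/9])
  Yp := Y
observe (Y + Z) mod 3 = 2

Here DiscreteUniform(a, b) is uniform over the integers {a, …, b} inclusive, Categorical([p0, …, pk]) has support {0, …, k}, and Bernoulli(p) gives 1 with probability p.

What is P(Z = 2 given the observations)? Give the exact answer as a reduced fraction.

P(Z = 2 | obs) = 370/683

Enumerate traces; 6 have nonzero weight after conditioning:
  (Z=0, X=0, Y=2) weight 4/81
  (Z=0, X=1, Y=2) weight 2/45
  (Z=1, X=0, Y=1) weight 1/135
  (Z=1, X=1, Y=1) weight 4/75
  (Z=2, X=0, Y=0) weight 4/81
  (Z=2, X=1, Y=0) weight 2/15
Group by Z:
  weight(Z=0) = 38/405
  weight(Z=1) = 41/675
  weight(Z=2) = 74/405
Total weight = 38/405 + 41/675 + 74/405 = 683/2025
P(Z=0 | obs) = 38/405 / 683/2025 = 190/683
P(Z=1 | obs) = 41/675 / 683/2025 = 123/683
P(Z=2 | obs) = 74/405 / 683/2025 = 370/683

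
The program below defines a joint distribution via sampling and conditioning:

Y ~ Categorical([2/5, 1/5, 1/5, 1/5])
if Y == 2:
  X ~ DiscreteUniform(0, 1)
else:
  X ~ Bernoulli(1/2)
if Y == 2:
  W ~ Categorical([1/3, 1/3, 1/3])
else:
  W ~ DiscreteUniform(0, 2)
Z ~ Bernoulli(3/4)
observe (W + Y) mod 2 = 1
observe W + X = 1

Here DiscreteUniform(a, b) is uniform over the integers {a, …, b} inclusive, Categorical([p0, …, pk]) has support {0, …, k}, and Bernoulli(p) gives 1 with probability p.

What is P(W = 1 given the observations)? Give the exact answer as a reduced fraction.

P(W = 1 | obs) = 3/5

Enumerate traces; 8 have nonzero weight after conditioning:
  (Y=0, X=0, W=1, Z=0) weight 1/60
  (Y=0, X=0, W=1, Z=1) weight 1/20
  (Y=1, X=1, W=0, Z=0) weight 1/120
  (Y=1, X=1, W=0, Z=1) weight 1/40
  (Y=2, X=0, W=1, Z=0) weight 1/120
  (Y=2, X=0, W=1, Z=1) weight 1/40
  (Y=3, X=1, W=0, Z=0) weight 1/120
  (Y=3, X=1, W=0, Z=1) weight 1/40
Group by W:
  weight(W=0) = 1/15
  weight(W=1) = 1/10
Total weight = 1/15 + 1/10 = 1/6
P(W=0 | obs) = 1/15 / 1/6 = 2/5
P(W=1 | obs) = 1/10 / 1/6 = 3/5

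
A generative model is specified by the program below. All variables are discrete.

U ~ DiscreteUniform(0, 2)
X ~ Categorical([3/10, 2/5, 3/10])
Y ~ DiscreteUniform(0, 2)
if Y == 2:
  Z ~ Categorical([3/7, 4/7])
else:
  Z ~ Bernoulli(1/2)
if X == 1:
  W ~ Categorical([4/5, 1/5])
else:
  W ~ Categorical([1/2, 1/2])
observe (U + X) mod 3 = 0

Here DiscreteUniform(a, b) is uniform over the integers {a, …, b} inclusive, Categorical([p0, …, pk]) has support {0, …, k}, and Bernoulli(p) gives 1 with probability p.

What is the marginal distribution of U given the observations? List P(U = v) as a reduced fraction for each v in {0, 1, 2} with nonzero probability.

Enumerate traces; 36 have nonzero weight after conditioning:
  (U=0, X=0, Y=0, Z=0, W=0) weight 1/120
  (U=0, X=0, Y=0, Z=0, W=1) weight 1/120
  (U=0, X=0, Y=0, Z=1, W=0) weight 1/120
  (U=0, X=0, Y=0, Z=1, W=1) weight 1/120
  (U=0, X=0, Y=1, Z=0, W=0) weight 1/120
  (U=0, X=0, Y=1, Z=0, W=1) weight 1/120
  (U=0, X=0, Y=1, Z=1, W=0) weight 1/120
  (U=0, X=0, Y=1, Z=1, W=1) weight 1/120
  (U=1, X=2, Y=0, Z=0, W=0) weight 1/120
  (U=2, X=1, Y=0, Z=0, W=0) weight 4/225
  … 26 more
Group by U:
  weight(U=0) = 1/10
  weight(U=1) = 1/10
  weight(U=2) = 2/15
Total weight = 1/10 + 1/10 + 2/15 = 1/3
P(U=0 | obs) = 1/10 / 1/3 = 3/10
P(U=1 | obs) = 1/10 / 1/3 = 3/10
P(U=2 | obs) = 2/15 / 1/3 = 2/5

P(U=0) = 3/10, P(U=1) = 3/10, P(U=2) = 2/5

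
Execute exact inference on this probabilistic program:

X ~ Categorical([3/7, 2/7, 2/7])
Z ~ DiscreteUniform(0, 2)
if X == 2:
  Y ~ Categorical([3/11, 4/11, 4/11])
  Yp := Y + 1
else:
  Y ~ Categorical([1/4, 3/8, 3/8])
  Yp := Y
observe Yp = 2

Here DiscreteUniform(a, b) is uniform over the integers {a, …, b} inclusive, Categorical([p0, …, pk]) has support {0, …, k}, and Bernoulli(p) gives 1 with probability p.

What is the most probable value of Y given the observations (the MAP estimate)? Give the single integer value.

Enumerate traces; 9 have nonzero weight after conditioning:
  (X=0, Z=0, Y=2) weight 3/56
  (X=0, Z=1, Y=2) weight 3/56
  (X=0, Z=2, Y=2) weight 3/56
  (X=1, Z=0, Y=2) weight 1/28
  (X=1, Z=1, Y=2) weight 1/28
  (X=1, Z=2, Y=2) weight 1/28
  (X=2, Z=0, Y=1) weight 8/231
  (X=2, Z=1, Y=1) weight 8/231
  … 1 more
Group by Y:
  weight(Y=1) = 8/77
  weight(Y=2) = 15/56
Total weight = 8/77 + 15/56 = 229/616
P(Y=1 | obs) = 8/77 / 229/616 = 64/229
P(Y=2 | obs) = 15/56 / 229/616 = 165/229
argmax = 2

argmax_v P(Y = v | obs) = 2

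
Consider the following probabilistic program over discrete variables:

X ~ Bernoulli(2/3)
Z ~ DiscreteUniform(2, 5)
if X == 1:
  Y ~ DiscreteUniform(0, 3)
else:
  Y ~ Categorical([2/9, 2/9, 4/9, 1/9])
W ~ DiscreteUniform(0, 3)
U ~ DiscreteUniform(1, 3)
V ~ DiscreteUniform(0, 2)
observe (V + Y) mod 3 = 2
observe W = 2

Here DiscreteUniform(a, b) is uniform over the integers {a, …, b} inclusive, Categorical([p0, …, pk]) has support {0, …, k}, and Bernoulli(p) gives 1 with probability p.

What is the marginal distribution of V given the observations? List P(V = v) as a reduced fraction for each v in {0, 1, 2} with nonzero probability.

Enumerate traces; 96 have nonzero weight after conditioning:
  (X=0, Z=2, Y=0, W=2, U=1, V=2) weight 1/1944
  (X=0, Z=2, Y=0, W=2, U=2, V=2) weight 1/1944
  (X=0, Z=2, Y=0, W=2, U=3, V=2) weight 1/1944
  (X=0, Z=2, Y=1, W=2, U=1, V=1) weight 1/1944
  (X=0, Z=2, Y=1, W=2, U=2, V=1) weight 1/1944
  (X=0, Z=2, Y=1, W=2, U=3, V=1) weight 1/1944
  (X=0, Z=2, Y=2, W=2, U=1, V=0) weight 1/972
  (X=0, Z=2, Y=2, W=2, U=2, V=0) weight 1/972
  … 88 more
Group by V:
  weight(V=0) = 17/648
  weight(V=1) = 13/648
  weight(V=2) = 1/27
Total weight = 17/648 + 13/648 + 1/27 = 1/12
P(V=0 | obs) = 17/648 / 1/12 = 17/54
P(V=1 | obs) = 13/648 / 1/12 = 13/54
P(V=2 | obs) = 1/27 / 1/12 = 4/9

P(V=0) = 17/54, P(V=1) = 13/54, P(V=2) = 4/9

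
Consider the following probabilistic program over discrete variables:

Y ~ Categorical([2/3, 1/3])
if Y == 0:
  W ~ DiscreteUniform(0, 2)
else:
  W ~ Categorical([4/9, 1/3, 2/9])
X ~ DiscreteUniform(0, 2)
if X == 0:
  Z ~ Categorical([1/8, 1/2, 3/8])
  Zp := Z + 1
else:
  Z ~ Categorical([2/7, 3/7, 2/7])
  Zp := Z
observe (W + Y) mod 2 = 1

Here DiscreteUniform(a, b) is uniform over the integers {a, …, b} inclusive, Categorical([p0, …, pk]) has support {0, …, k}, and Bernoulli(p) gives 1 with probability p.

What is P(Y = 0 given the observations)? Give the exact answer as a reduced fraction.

P(Y = 0 | obs) = 1/2

Enumerate traces; 27 have nonzero weight after conditioning:
  (Y=0, W=1, X=0, Z=0) weight 1/108
  (Y=0, W=1, X=0, Z=1) weight 1/27
  (Y=0, W=1, X=0, Z=2) weight 1/36
  (Y=0, W=1, X=1, Z=0) weight 4/189
  (Y=0, W=1, X=1, Z=1) weight 2/63
  (Y=0, W=1, X=1, Z=2) weight 4/189
  (Y=0, W=1, X=2, Z=0) weight 4/189
  (Y=0, W=1, X=2, Z=1) weight 2/63
  (Y=1, W=0, X=0, Z=0) weight 1/162
  … 18 more
Group by Y:
  weight(Y=0) = 2/9
  weight(Y=1) = 2/9
Total weight = 2/9 + 2/9 = 4/9
P(Y=0 | obs) = 2/9 / 4/9 = 1/2
P(Y=1 | obs) = 2/9 / 4/9 = 1/2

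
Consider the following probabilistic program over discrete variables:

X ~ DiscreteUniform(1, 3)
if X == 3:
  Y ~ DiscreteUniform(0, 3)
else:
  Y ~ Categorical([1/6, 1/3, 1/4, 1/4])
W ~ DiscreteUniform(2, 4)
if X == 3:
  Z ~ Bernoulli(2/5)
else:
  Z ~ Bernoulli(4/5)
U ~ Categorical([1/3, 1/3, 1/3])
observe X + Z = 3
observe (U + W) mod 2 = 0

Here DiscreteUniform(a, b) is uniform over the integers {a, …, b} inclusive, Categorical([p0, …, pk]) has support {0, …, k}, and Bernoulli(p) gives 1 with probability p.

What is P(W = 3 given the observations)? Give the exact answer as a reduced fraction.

Enumerate traces; 40 have nonzero weight after conditioning:
  (X=2, Y=0, W=2, Z=1, U=0) weight 2/405
  (X=2, Y=0, W=2, Z=1, U=2) weight 2/405
  (X=2, Y=0, W=3, Z=1, U=1) weight 2/405
  (X=2, Y=0, W=4, Z=1, U=0) weight 2/405
  (X=2, Y=0, W=4, Z=1, U=2) weight 2/405
  (X=2, Y=1, W=2, Z=1, U=0) weight 4/405
  (X=2, Y=1, W=2, Z=1, U=2) weight 4/405
  (X=2, Y=1, W=3, Z=1, U=1) weight 4/405
  … 32 more
Group by W:
  weight(W=2) = 14/135
  weight(W=3) = 7/135
  weight(W=4) = 14/135
Total weight = 14/135 + 7/135 + 14/135 = 7/27
P(W=2 | obs) = 14/135 / 7/27 = 2/5
P(W=3 | obs) = 7/135 / 7/27 = 1/5
P(W=4 | obs) = 14/135 / 7/27 = 2/5

P(W = 3 | obs) = 1/5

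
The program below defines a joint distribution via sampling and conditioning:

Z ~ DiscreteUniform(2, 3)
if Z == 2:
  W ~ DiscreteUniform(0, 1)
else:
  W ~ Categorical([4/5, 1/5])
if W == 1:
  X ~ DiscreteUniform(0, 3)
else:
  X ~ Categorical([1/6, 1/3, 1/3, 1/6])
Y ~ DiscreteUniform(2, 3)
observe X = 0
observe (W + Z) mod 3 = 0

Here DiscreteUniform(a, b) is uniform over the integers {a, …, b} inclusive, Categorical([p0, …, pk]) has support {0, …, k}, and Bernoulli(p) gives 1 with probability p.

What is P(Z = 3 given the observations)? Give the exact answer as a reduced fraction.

P(Z = 3 | obs) = 16/31

Enumerate traces; 4 have nonzero weight after conditioning:
  (Z=2, W=1, X=0, Y=2) weight 1/32
  (Z=2, W=1, X=0, Y=3) weight 1/32
  (Z=3, W=0, X=0, Y=2) weight 1/30
  (Z=3, W=0, X=0, Y=3) weight 1/30
Group by Z:
  weight(Z=2) = 1/16
  weight(Z=3) = 1/15
Total weight = 1/16 + 1/15 = 31/240
P(Z=2 | obs) = 1/16 / 31/240 = 15/31
P(Z=3 | obs) = 1/15 / 31/240 = 16/31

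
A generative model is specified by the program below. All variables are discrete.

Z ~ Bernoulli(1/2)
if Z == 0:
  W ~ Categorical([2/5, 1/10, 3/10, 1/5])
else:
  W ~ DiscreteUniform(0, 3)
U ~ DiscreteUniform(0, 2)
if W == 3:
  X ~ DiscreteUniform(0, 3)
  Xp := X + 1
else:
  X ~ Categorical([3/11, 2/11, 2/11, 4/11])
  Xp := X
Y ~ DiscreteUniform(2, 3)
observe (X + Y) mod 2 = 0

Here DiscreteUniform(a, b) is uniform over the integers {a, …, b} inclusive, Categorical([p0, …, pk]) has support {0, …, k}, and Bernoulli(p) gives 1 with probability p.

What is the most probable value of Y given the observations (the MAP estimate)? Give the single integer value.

Enumerate traces; 96 have nonzero weight after conditioning:
  (Z=0, W=0, U=0, X=0, Y=2) weight 1/110
  (Z=0, W=0, U=0, X=1, Y=3) weight 1/165
  (Z=0, W=0, U=0, X=2, Y=2) weight 1/165
  (Z=0, W=0, U=0, X=3, Y=3) weight 2/165
  (Z=0, W=0, U=1, X=0, Y=2) weight 1/110
  (Z=0, W=0, U=1, X=1, Y=3) weight 1/165
  (Z=0, W=0, U=1, X=2, Y=2) weight 1/165
  (Z=0, W=0, U=1, X=3, Y=3) weight 2/165
  … 88 more
Group by Y:
  weight(Y=2) = 409/1760
  weight(Y=3) = 471/1760
Total weight = 409/1760 + 471/1760 = 1/2
P(Y=2 | obs) = 409/1760 / 1/2 = 409/880
P(Y=3 | obs) = 471/1760 / 1/2 = 471/880
argmax = 3

argmax_v P(Y = v | obs) = 3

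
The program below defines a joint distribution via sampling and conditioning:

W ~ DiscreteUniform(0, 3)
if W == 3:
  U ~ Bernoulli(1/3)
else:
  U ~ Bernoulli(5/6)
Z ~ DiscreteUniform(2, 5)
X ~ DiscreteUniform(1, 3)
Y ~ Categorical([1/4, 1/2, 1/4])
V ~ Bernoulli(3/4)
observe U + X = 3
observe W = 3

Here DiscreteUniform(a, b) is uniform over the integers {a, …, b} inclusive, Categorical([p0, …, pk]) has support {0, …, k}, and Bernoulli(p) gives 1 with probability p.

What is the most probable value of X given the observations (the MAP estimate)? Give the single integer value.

Enumerate traces; 48 have nonzero weight after conditioning:
  (W=3, U=0, Z=2, X=3, Y=0, V=0) weight 1/1152
  (W=3, U=0, Z=2, X=3, Y=0, V=1) weight 1/384
  (W=3, U=0, Z=2, X=3, Y=1, V=0) weight 1/576
  (W=3, U=0, Z=2, X=3, Y=1, V=1) weight 1/192
  (W=3, U=0, Z=2, X=3, Y=2, V=0) weight 1/1152
  (W=3, U=0, Z=2, X=3, Y=2, V=1) weight 1/384
  (W=3, U=0, Z=3, X=3, Y=0, V=0) weight 1/1152
  (W=3, U=0, Z=3, X=3, Y=0, V=1) weight 1/384
  (W=3, U=1, Z=2, X=2, Y=0, V=0) weight 1/2304
  … 39 more
Group by X:
  weight(X=2) = 1/36
  weight(X=3) = 1/18
Total weight = 1/36 + 1/18 = 1/12
P(X=2 | obs) = 1/36 / 1/12 = 1/3
P(X=3 | obs) = 1/18 / 1/12 = 2/3
argmax = 3

argmax_v P(X = v | obs) = 3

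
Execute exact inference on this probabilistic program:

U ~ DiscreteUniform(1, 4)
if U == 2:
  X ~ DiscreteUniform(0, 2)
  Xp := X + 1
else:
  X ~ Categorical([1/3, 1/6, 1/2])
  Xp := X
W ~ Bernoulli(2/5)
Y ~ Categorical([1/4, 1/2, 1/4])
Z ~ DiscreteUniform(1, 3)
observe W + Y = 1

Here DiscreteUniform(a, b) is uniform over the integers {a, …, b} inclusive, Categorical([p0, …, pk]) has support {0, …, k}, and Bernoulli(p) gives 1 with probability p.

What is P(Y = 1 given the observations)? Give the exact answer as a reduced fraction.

P(Y = 1 | obs) = 3/4

Enumerate traces; 72 have nonzero weight after conditioning:
  (U=1, X=0, W=0, Y=1, Z=1) weight 1/120
  (U=1, X=0, W=0, Y=1, Z=2) weight 1/120
  (U=1, X=0, W=0, Y=1, Z=3) weight 1/120
  (U=1, X=0, W=1, Y=0, Z=1) weight 1/360
  (U=1, X=0, W=1, Y=0, Z=2) weight 1/360
  (U=1, X=0, W=1, Y=0, Z=3) weight 1/360
  (U=1, X=1, W=0, Y=1, Z=1) weight 1/240
  (U=1, X=1, W=0, Y=1, Z=2) weight 1/240
  … 64 more
Group by Y:
  weight(Y=0) = 1/10
  weight(Y=1) = 3/10
Total weight = 1/10 + 3/10 = 2/5
P(Y=0 | obs) = 1/10 / 2/5 = 1/4
P(Y=1 | obs) = 3/10 / 2/5 = 3/4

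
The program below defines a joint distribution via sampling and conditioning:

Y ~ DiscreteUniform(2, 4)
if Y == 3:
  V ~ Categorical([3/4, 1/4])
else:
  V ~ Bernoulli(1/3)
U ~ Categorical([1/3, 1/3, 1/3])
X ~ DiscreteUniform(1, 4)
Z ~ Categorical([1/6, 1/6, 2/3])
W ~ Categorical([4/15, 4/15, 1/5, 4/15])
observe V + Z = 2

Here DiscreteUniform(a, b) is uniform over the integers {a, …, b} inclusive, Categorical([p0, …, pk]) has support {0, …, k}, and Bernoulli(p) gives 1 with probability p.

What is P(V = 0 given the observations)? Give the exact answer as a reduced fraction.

Enumerate traces; 288 have nonzero weight after conditioning:
  (Y=2, V=0, U=0, X=1, Z=2, W=0) weight 4/1215
  (Y=2, V=0, U=0, X=1, Z=2, W=1) weight 4/1215
  (Y=2, V=0, U=0, X=1, Z=2, W=2) weight 1/405
  (Y=2, V=0, U=0, X=1, Z=2, W=3) weight 4/1215
  (Y=2, V=0, U=0, X=2, Z=2, W=0) weight 4/1215
  (Y=2, V=0, U=0, X=2, Z=2, W=1) weight 4/1215
  (Y=2, V=0, U=0, X=2, Z=2, W=2) weight 1/405
  (Y=2, V=0, U=0, X=2, Z=2, W=3) weight 4/1215
  (Y=2, V=1, U=0, X=1, Z=1, W=0) weight 1/2430
  … 279 more
Group by V:
  weight(V=0) = 25/54
  weight(V=1) = 11/216
Total weight = 25/54 + 11/216 = 37/72
P(V=0 | obs) = 25/54 / 37/72 = 100/111
P(V=1 | obs) = 11/216 / 37/72 = 11/111

P(V = 0 | obs) = 100/111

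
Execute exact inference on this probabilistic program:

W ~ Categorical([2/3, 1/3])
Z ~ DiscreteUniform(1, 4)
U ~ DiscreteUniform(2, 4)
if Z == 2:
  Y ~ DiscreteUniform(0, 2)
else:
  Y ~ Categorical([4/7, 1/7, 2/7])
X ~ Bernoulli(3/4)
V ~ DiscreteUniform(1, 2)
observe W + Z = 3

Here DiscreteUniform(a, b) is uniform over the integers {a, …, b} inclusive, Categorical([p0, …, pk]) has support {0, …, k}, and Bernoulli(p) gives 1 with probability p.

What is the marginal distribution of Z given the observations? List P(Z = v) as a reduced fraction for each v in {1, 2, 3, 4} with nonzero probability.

P(Z=2) = 1/3, P(Z=3) = 2/3

Enumerate traces; 72 have nonzero weight after conditioning:
  (W=0, Z=3, U=2, Y=0, X=0, V=1) weight 1/252
  (W=0, Z=3, U=2, Y=0, X=0, V=2) weight 1/252
  (W=0, Z=3, U=2, Y=0, X=1, V=1) weight 1/84
  (W=0, Z=3, U=2, Y=0, X=1, V=2) weight 1/84
  (W=0, Z=3, U=2, Y=1, X=0, V=1) weight 1/1008
  (W=0, Z=3, U=2, Y=1, X=0, V=2) weight 1/1008
  (W=0, Z=3, U=2, Y=1, X=1, V=1) weight 1/336
  (W=0, Z=3, U=2, Y=1, X=1, V=2) weight 1/336
  (W=1, Z=2, U=2, Y=0, X=0, V=1) weight 1/864
  … 63 more
Group by Z:
  weight(Z=2) = 1/12
  weight(Z=3) = 1/6
Total weight = 1/12 + 1/6 = 1/4
P(Z=2 | obs) = 1/12 / 1/4 = 1/3
P(Z=3 | obs) = 1/6 / 1/4 = 2/3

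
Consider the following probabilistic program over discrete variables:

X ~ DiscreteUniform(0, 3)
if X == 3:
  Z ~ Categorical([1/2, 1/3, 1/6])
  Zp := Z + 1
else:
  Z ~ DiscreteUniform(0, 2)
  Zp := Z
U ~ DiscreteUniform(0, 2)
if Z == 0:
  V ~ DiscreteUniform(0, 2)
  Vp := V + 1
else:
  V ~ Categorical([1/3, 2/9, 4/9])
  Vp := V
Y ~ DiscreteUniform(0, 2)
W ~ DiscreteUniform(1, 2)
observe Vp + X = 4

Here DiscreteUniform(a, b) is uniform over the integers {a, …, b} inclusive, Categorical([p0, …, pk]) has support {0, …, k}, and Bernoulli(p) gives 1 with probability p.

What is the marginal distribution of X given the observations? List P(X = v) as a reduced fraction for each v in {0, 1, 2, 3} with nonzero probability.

Enumerate traces; 126 have nonzero weight after conditioning:
  (X=1, Z=0, U=0, V=2, Y=0, W=1) weight 1/648
  (X=1, Z=0, U=0, V=2, Y=0, W=2) weight 1/648
  (X=1, Z=0, U=0, V=2, Y=1, W=1) weight 1/648
  (X=1, Z=0, U=0, V=2, Y=1, W=2) weight 1/648
  (X=1, Z=0, U=0, V=2, Y=2, W=1) weight 1/648
  (X=1, Z=0, U=0, V=2, Y=2, W=2) weight 1/648
  (X=1, Z=0, U=1, V=2, Y=0, W=1) weight 1/648
  (X=1, Z=0, U=1, V=2, Y=0, W=2) weight 1/648
  (X=2, Z=0, U=0, V=1, Y=0, W=1) weight 1/648
  (X=3, Z=0, U=0, V=0, Y=0, W=1) weight 1/432
  … 116 more
Group by X:
  weight(X=1) = 1/36
  weight(X=2) = 11/108
  weight(X=3) = 5/72
Total weight = 1/36 + 11/108 + 5/72 = 43/216
P(X=1 | obs) = 1/36 / 43/216 = 6/43
P(X=2 | obs) = 11/108 / 43/216 = 22/43
P(X=3 | obs) = 5/72 / 43/216 = 15/43

P(X=1) = 6/43, P(X=2) = 22/43, P(X=3) = 15/43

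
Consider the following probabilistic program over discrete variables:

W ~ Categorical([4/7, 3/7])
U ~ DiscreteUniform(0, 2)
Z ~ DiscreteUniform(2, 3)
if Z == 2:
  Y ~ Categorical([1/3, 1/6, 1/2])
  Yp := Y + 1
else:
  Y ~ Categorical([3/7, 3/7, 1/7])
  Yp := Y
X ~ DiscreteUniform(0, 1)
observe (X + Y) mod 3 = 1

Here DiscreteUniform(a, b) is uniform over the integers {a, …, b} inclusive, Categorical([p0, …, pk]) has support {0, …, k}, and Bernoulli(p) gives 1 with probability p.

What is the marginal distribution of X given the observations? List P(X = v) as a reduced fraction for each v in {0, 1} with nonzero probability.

P(X=0) = 25/57, P(X=1) = 32/57

Enumerate traces; 24 have nonzero weight after conditioning:
  (W=0, U=0, Z=2, Y=0, X=1) weight 1/63
  (W=0, U=0, Z=2, Y=1, X=0) weight 1/126
  (W=0, U=0, Z=3, Y=0, X=1) weight 1/49
  (W=0, U=0, Z=3, Y=1, X=0) weight 1/49
  (W=0, U=1, Z=2, Y=0, X=1) weight 1/63
  (W=0, U=1, Z=2, Y=1, X=0) weight 1/126
  (W=0, U=1, Z=3, Y=0, X=1) weight 1/49
  (W=0, U=1, Z=3, Y=1, X=0) weight 1/49
  … 16 more
Group by X:
  weight(X=0) = 25/168
  weight(X=1) = 4/21
Total weight = 25/168 + 4/21 = 19/56
P(X=0 | obs) = 25/168 / 19/56 = 25/57
P(X=1 | obs) = 4/21 / 19/56 = 32/57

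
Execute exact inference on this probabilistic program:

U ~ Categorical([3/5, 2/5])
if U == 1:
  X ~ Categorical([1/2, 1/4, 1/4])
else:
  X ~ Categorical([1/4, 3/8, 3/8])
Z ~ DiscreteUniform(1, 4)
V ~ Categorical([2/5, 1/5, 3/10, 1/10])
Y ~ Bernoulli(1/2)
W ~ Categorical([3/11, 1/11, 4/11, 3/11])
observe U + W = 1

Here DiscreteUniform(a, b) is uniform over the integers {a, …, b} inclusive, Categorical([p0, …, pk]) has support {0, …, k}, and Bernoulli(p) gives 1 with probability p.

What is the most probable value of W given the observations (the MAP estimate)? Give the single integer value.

Enumerate traces; 192 have nonzero weight after conditioning:
  (U=0, X=0, Z=1, V=0, Y=0, W=1) weight 3/4400
  (U=0, X=0, Z=1, V=0, Y=1, W=1) weight 3/4400
  (U=0, X=0, Z=1, V=1, Y=0, W=1) weight 3/8800
  (U=0, X=0, Z=1, V=1, Y=1, W=1) weight 3/8800
  (U=0, X=0, Z=1, V=2, Y=0, W=1) weight 9/17600
  (U=0, X=0, Z=1, V=2, Y=1, W=1) weight 9/17600
  (U=0, X=0, Z=1, V=3, Y=0, W=1) weight 3/17600
  (U=0, X=0, Z=1, V=3, Y=1, W=1) weight 3/17600
  (U=1, X=0, Z=1, V=0, Y=0, W=0) weight 3/1100
  … 183 more
Group by W:
  weight(W=0) = 6/55
  weight(W=1) = 3/55
Total weight = 6/55 + 3/55 = 9/55
P(W=0 | obs) = 6/55 / 9/55 = 2/3
P(W=1 | obs) = 3/55 / 9/55 = 1/3
argmax = 0

argmax_v P(W = v | obs) = 0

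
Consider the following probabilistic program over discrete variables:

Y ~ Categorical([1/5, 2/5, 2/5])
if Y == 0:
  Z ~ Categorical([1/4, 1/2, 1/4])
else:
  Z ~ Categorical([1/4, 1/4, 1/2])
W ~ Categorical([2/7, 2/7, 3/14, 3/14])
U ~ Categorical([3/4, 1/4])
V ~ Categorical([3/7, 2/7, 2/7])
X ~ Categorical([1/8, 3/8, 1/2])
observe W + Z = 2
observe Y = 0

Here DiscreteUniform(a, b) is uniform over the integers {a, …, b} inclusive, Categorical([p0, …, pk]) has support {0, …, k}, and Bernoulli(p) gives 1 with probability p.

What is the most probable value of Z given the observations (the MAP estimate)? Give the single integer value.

argmax_v P(Z = v | obs) = 1

Enumerate traces; 54 have nonzero weight after conditioning:
  (Y=0, Z=0, W=2, U=0, V=0, X=0) weight 27/62720
  (Y=0, Z=0, W=2, U=0, V=0, X=1) weight 81/62720
  (Y=0, Z=0, W=2, U=0, V=0, X=2) weight 27/15680
  (Y=0, Z=0, W=2, U=0, V=1, X=0) weight 9/31360
  (Y=0, Z=0, W=2, U=0, V=1, X=1) weight 27/31360
  (Y=0, Z=0, W=2, U=0, V=1, X=2) weight 9/7840
  (Y=0, Z=0, W=2, U=0, V=2, X=0) weight 9/31360
  (Y=0, Z=0, W=2, U=0, V=2, X=1) weight 27/31360
  (Y=0, Z=1, W=1, U=0, V=0, X=0) weight 9/7840
  (Y=0, Z=2, W=0, U=0, V=0, X=0) weight 9/15680
  … 44 more
Group by Z:
  weight(Z=0) = 3/280
  weight(Z=1) = 1/35
  weight(Z=2) = 1/70
Total weight = 3/280 + 1/35 + 1/70 = 3/56
P(Z=0 | obs) = 3/280 / 3/56 = 1/5
P(Z=1 | obs) = 1/35 / 3/56 = 8/15
P(Z=2 | obs) = 1/70 / 3/56 = 4/15
argmax = 1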